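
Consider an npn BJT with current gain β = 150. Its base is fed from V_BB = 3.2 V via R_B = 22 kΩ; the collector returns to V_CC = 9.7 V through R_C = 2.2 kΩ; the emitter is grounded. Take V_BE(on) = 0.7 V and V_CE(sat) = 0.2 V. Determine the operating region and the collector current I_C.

saturation; I_C ≈ 4.3 mA

Assume active: I_B = (3.2 − 0.7)/22 = 0.114 mA, giving I_C = β·I_B = 17 mA.
But then V_CE = 9.7 − 17×2.2 = -27.8 V < V_CE(sat) = 0.2 V — impossible in the active region.
So the transistor is saturated. With V_CE = 0.2 V, I_C = (V_CC − 0.2)/R_C = 9.5/2.2 = 4.32 mA.
Check: β·I_B = 17 mA > I_C = 4.32 mA, confirming saturation.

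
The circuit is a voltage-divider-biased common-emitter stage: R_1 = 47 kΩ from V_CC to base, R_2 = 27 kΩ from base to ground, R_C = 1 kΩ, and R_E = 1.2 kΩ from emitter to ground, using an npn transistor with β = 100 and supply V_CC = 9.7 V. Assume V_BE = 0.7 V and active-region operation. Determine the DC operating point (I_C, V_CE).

I_C ≈ 2.1 mA, V_CE ≈ 5.2 V

Thevenize the base divider: V_Th = V_CC·R_2/(R_1+R_2) = 9.7×27/74 = 3.54 V, R_Th = R_1‖R_2 = 17.1 kΩ.
Base-emitter loop: V_Th = I_B·R_Th + V_BE + (β+1)I_B·R_E, so I_B = (3.54 − 0.7) / (17.1 + 101×1.2) = 0.0205 mA.
I_C = β·I_B = 100×0.0205 = 2.05 mA, and I_E = (β+1)I_B = 2.07 mA.
V_CE = V_CC − I_C·R_C − I_E·R_E = 9.7 − 2.05×1 − 2.07×1.2 = 5.16 V.
V_CE = 5.16 V > 0.2 V confirms active-region operation.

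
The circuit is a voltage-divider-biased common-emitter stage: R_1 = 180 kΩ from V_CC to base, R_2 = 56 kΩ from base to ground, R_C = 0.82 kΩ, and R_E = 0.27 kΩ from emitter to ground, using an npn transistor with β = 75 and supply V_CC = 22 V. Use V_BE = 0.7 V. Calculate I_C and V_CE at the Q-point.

I_C ≈ 5.4 mA, V_CE ≈ 16 V

Thevenize the base divider: V_Th = V_CC·R_2/(R_1+R_2) = 22×56/236 = 5.22 V, R_Th = R_1‖R_2 = 42.7 kΩ.
Base-emitter loop: V_Th = I_B·R_Th + V_BE + (β+1)I_B·R_E, so I_B = (5.22 − 0.7) / (42.7 + 76×0.27) = 0.0715 mA.
I_C = β·I_B = 75×0.0715 = 5.36 mA, and I_E = (β+1)I_B = 5.43 mA.
V_CE = V_CC − I_C·R_C − I_E·R_E = 22 − 5.36×0.82 − 5.43×0.27 = 16.1 V.
V_CE = 16.1 V > 0.2 V confirms active-region operation.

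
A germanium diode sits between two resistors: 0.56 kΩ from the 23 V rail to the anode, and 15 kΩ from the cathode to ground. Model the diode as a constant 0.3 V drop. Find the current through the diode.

The two resistors are in series with the diode, so KVL gives 23 = I·0.56 + 0.3 + I·15.
I = (23 − 0.3) / (0.56 + 15) kΩ = 22.7 / 15.6 = 1.46 mA.

I ≈ 1.5 mA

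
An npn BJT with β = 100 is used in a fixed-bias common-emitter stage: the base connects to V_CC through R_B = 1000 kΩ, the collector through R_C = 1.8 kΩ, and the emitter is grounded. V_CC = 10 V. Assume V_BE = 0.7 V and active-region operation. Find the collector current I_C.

I_C ≈ 0.93 mA

Base loop: V_CC = I_B·R_B + V_BE, so I_B = (10 − 0.7)/1000 kΩ = 0.0093 mA.
In the active region I_C = β·I_B = 100 × 0.0093 = 0.93 mA.
Collector loop: V_CE = V_CC − I_C·R_C = 10 − 0.93×1.8 = 8.33 V.
Since V_CE = 8.33 V > V_CE(sat) ≈ 0.2 V, the transistor is in the active region as assumed.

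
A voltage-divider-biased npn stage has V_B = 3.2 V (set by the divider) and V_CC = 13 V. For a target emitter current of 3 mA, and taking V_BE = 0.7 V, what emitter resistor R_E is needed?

V_E = V_B − V_BE = 3.2 − 0.7 = 2.5 V.
R_E = V_E / I_E = 2.5 / 3 = 0.833 kΩ.

R_E ≈ 0.83 kΩ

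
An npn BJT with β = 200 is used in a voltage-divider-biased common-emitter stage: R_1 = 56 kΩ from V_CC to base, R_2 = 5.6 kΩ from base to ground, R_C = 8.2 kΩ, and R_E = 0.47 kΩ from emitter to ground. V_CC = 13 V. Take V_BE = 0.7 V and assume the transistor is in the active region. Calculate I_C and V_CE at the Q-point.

I_C ≈ 0.97 mA, V_CE ≈ 4.6 V

Thevenize the base divider: V_Th = V_CC·R_2/(R_1+R_2) = 13×5.6/61.6 = 1.18 V, R_Th = R_1‖R_2 = 5.09 kΩ.
Base-emitter loop: V_Th = I_B·R_Th + V_BE + (β+1)I_B·R_E, so I_B = (1.18 − 0.7) / (5.09 + 201×0.47) = 0.00484 mA.
I_C = β·I_B = 200×0.00484 = 0.968 mA, and I_E = (β+1)I_B = 0.973 mA.
V_CE = V_CC − I_C·R_C − I_E·R_E = 13 − 0.968×8.2 − 0.973×0.47 = 4.61 V.
V_CE = 4.61 V > 0.2 V confirms active-region operation.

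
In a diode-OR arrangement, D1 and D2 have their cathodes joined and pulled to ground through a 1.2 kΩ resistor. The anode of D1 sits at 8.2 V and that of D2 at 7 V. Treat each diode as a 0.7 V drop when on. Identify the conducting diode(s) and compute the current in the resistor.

Assume both conduct. Then node N would need to be at both 8.2−0.7 = 7.5 V and 7−0.7 = 6.3 V, which is impossible.
Assume only D1 conducts: V_N = 8.2 − 0.7 = 7.5 V, so I_R = 7.5/1.2 = 6.25 mA.
Check D2: its anode-to-cathode voltage is 7 − 7.5 = -0.5 V < 0.7 V, so it is off. The assumption is consistent.

Only D1 conducts; I_R ≈ 6.2 mA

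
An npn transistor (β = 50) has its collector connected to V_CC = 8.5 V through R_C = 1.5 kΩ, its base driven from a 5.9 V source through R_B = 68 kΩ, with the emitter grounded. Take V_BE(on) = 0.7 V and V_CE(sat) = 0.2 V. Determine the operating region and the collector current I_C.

active; I_C ≈ 3.8 mA

Assume active. Base-emitter loop: I_B = (V_BB − V_BE)/R_B = (5.9 − 0.7)/68 = 0.0765 mA.
I_C = β·I_B = 50×0.0765 = 3.82 mA.
V_CE = V_CC − I_C·R_C = 8.5 − 3.82×1.5 = 2.76 V > V_CE(sat), so the active-region assumption holds.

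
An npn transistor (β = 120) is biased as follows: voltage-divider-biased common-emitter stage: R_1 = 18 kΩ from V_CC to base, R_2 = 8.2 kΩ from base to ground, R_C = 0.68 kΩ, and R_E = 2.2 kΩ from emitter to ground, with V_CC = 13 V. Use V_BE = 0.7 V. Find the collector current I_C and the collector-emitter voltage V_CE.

I_C ≈ 1.5 mA, V_CE ≈ 8.7 V

Thevenize the base divider: V_Th = V_CC·R_2/(R_1+R_2) = 13×8.2/26.2 = 4.07 V, R_Th = R_1‖R_2 = 5.63 kΩ.
Base-emitter loop: V_Th = I_B·R_Th + V_BE + (β+1)I_B·R_E, so I_B = (4.07 − 0.7) / (5.63 + 121×2.2) = 0.0124 mA.
I_C = β·I_B = 120×0.0124 = 1.49 mA, and I_E = (β+1)I_B = 1.5 mA.
V_CE = V_CC − I_C·R_C − I_E·R_E = 13 − 1.49×0.68 − 1.5×2.2 = 8.69 V.
V_CE = 8.69 V > 0.2 V confirms active-region operation.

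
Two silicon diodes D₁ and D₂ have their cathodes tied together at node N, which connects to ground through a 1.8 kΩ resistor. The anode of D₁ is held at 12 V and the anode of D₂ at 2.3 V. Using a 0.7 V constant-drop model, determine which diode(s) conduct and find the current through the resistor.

Assume both conduct. Then node N would need to be at both 12−0.7 = 11.3 V and 2.3−0.7 = 1.6 V, which is impossible.
Assume only D₁ conducts: V_N = 12 − 0.7 = 11.3 V, so I_R = 11.3/1.8 = 6.28 mA.
Check D₂: its anode-to-cathode voltage is 2.3 − 11.3 = -9 V < 0.7 V, so it is off. The assumption is consistent.

Only D₁ conducts; I_R ≈ 6.3 mA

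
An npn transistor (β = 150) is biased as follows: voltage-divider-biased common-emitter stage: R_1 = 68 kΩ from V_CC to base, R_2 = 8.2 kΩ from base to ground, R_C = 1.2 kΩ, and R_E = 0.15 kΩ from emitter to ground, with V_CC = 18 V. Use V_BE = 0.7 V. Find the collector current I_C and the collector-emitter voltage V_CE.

I_C ≈ 6.2 mA, V_CE ≈ 9.6 V

Thevenize the base divider: V_Th = V_CC·R_2/(R_1+R_2) = 18×8.2/76.2 = 1.94 V, R_Th = R_1‖R_2 = 7.32 kΩ.
Base-emitter loop: V_Th = I_B·R_Th + V_BE + (β+1)I_B·R_E, so I_B = (1.94 − 0.7) / (7.32 + 151×0.15) = 0.0413 mA.
I_C = β·I_B = 150×0.0413 = 6.19 mA, and I_E = (β+1)I_B = 6.23 mA.
V_CE = V_CC − I_C·R_C − I_E·R_E = 18 − 6.19×1.2 − 6.23×0.15 = 9.63 V.
V_CE = 9.63 V > 0.2 V confirms active-region operation.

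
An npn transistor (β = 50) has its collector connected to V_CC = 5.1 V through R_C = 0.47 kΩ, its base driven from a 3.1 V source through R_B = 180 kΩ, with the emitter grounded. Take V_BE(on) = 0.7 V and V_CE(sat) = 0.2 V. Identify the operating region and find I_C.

active; I_C ≈ 0.67 mA

Assume active. Base-emitter loop: I_B = (V_BB − V_BE)/R_B = (3.1 − 0.7)/180 = 0.0133 mA.
I_C = β·I_B = 50×0.0133 = 0.667 mA.
V_CE = V_CC − I_C·R_C = 5.1 − 0.667×0.47 = 4.79 V > V_CE(sat), so the active-region assumption holds.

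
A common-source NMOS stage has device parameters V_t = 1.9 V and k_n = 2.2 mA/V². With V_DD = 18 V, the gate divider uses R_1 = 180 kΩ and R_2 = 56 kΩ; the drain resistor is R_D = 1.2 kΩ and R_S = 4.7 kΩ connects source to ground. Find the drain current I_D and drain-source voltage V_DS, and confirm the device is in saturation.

I_D ≈ 0.38 mA, V_DS ≈ 16 V

V_G = V_DD·R_2/(R_1+R_2) = 18×56/236 = 4.27 V.
Assume saturation: I_D = (k_n/2)(V_GS − V_t)² with V_GS = V_G − I_D·R_S = 4.27 − 4.7·I_D.
Substituting gives 24.3·I_D² − 25.5·I_D + 6.18 = 0, with roots I_D = 0.38 or 0.671 mA.
The root I_D = 0.671 mA gives V_GS = 1.12 V ≤ V_t, so take I_D = 0.38 mA.
Then V_GS = 2.49 V and V_DS = V_DD − I_D(R_D+R_S) = 18 − 0.38×5.9 = 15.8 V.
Saturation requires V_DS ≥ V_GS − V_t = 0.587 V; 15.8 ≥ 0.587 ✓.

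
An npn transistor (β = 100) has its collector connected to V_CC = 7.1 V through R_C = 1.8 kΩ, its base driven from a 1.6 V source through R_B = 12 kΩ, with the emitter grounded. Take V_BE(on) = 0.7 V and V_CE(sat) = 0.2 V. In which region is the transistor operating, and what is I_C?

saturation; I_C ≈ 3.8 mA

Assume active: I_B = (1.6 − 0.7)/12 = 0.075 mA, giving I_C = β·I_B = 7.5 mA.
But then V_CE = 7.1 − 7.5×1.8 = -6.4 V < V_CE(sat) = 0.2 V — impossible in the active region.
So the transistor is saturated. With V_CE = 0.2 V, I_C = (V_CC − 0.2)/R_C = 6.9/1.8 = 3.83 mA.
Check: β·I_B = 7.5 mA > I_C = 3.83 mA, confirming saturation.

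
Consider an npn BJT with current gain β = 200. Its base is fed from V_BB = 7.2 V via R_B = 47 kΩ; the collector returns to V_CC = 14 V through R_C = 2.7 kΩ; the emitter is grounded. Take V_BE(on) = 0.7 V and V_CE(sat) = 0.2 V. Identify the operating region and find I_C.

Assume active: I_B = (7.2 − 0.7)/47 = 0.138 mA, giving I_C = β·I_B = 27.7 mA.
But then V_CE = 14 − 27.7×2.7 = -60.7 V < V_CE(sat) = 0.2 V — impossible in the active region.
So the transistor is saturated. With V_CE = 0.2 V, I_C = (V_CC − 0.2)/R_C = 13.8/2.7 = 5.11 mA.
Check: β·I_B = 27.7 mA > I_C = 5.11 mA, confirming saturation.

saturation; I_C ≈ 5.1 mA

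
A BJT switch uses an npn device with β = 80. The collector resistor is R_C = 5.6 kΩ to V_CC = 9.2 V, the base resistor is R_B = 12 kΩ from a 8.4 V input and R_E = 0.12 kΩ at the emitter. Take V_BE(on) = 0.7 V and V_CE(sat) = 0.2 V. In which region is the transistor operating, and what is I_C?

saturation; I_C ≈ 1.6 mA

Assume active: I_B = (8.4 − 0.7)/(12 + 81×0.12) = 0.355 mA, I_C = β·I_B = 28.4 mA.
Then V_CE = 9.2 − 28.4×5.6 − 28.7×0.12 = -153 V < 0.2 V — the active assumption fails.
Re-solve with V_CE = 0.2 V. KCL at the emitter: V_E/R_E = (V_BB−0.7−V_E)/R_B + (V_CC−0.2−V_E)/R_C, giving V_E = 0.262 V.
I_C = (V_CC − 0.2 − V_E)/R_C = (9 − 0.262)/5.6 = 1.56 mA.
Check: I_B = (7.7 − 0.262)/12 = 0.62 mA, and β·I_B = 49.6 mA > I_C, confirming saturation.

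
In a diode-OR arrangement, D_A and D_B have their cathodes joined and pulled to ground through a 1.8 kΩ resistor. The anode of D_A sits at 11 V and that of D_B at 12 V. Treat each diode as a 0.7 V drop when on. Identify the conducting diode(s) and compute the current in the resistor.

Assume both conduct. Then node N would need to be at both 11−0.7 = 10.3 V and 12−0.7 = 11.3 V, which is impossible.
Assume only D_B conducts: V_N = 12 − 0.7 = 11.3 V, so I_R = 11.3/1.8 = 6.28 mA.
Check D_A: its anode-to-cathode voltage is 11 − 11.3 = -0.3 V < 0.7 V, so it is off. The assumption is consistent.

Only D_B conducts; I_R ≈ 6.3 mA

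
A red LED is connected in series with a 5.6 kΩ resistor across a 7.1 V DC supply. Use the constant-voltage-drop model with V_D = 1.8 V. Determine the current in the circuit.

KVL around the loop: 7.1 = V_D + I·R = 1.8 + I × 5.6 kΩ.
So I = (7.1 − 1.8) / 5.6 kΩ = 5.3 / 5.6 = 0.946 mA.

I ≈ 0.95 mA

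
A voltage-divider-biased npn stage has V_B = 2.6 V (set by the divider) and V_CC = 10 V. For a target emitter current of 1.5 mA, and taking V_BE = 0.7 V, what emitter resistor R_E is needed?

V_E = V_B − V_BE = 2.6 − 0.7 = 1.9 V.
R_E = V_E / I_E = 1.9 / 1.5 = 1.27 kΩ.

R_E ≈ 1.3 kΩ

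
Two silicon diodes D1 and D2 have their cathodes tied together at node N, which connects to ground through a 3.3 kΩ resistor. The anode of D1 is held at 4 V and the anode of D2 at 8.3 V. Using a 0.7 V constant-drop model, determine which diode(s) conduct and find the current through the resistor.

Assume both conduct. Then node N would need to be at both 4−0.7 = 3.3 V and 8.3−0.7 = 7.6 V, which is impossible.
Assume only D2 conducts: V_N = 8.3 − 0.7 = 7.6 V, so I_R = 7.6/3.3 = 2.3 mA.
Check D1: its anode-to-cathode voltage is 4 − 7.6 = -3.6 V < 0.7 V, so it is off. The assumption is consistent.

Only D2 conducts; I_R ≈ 2.3 mA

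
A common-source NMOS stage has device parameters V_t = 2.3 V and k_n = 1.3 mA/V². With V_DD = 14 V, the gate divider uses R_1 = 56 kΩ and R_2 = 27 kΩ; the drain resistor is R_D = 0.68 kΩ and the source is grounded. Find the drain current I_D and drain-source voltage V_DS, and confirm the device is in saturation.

I_D ≈ 3.3 mA, V_DS ≈ 12 V

V_G = V_DD·R_2/(R_1+R_2) = 14×27/83 = 4.55 V. With the source grounded, V_GS = V_G = 4.55 V.
Assume saturation: I_D = (k_n/2)(V_GS − V_t)² = (1.3/2)×(4.55 − 2.3)² = 0.65×2.25² = 3.3 mA.
V_DS = V_DD − I_D·R_D = 14 − 3.3×0.68 = 11.8 V.
Saturation requires V_DS ≥ V_GS − V_t = 2.25 V; 11.8 ≥ 2.25 ✓.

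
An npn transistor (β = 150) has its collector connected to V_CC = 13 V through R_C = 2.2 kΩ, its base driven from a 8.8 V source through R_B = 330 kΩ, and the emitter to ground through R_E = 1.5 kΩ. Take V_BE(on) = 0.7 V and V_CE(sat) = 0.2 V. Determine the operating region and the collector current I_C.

Assume active. Base-emitter loop: I_B = (V_BB − V_BE)/(R_B + (β+1)R_E) = (8.8 − 0.7)/(330 + 151×1.5) = 0.0146 mA.
I_C = β·I_B = 150×0.0146 = 2.18 mA.
V_CE = V_CC − I_C·R_C − I_E·R_E = 13 − 2.18×2.2 − 2.2×1.5 = 4.9 V > V_CE(sat), so the active-region assumption holds.

active; I_C ≈ 2.2 mA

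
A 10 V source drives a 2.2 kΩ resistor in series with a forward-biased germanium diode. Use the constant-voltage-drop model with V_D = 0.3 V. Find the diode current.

I ≈ 4.4 mA

KVL around the loop: 10 = V_D + I·R = 0.3 + I × 2.2 kΩ.
So I = (10 − 0.3) / 2.2 kΩ = 9.7 / 2.2 = 4.41 mA.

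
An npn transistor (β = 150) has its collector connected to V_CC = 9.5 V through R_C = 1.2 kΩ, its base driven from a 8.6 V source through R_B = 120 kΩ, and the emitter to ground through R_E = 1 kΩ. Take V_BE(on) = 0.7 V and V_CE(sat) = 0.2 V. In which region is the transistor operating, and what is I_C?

Assume active: I_B = (8.6 − 0.7)/(120 + 151×1) = 0.0292 mA, I_C = β·I_B = 4.37 mA.
Then V_CE = 9.5 − 4.37×1.2 − 4.4×1 = -0.149 V < 0.2 V — the active assumption fails.
Re-solve with V_CE = 0.2 V. KCL at the emitter: V_E/R_E = (V_BB−0.7−V_E)/R_B + (V_CC−0.2−V_E)/R_C, giving V_E = 4.24 V.
I_C = (V_CC − 0.2 − V_E)/R_C = (9.3 − 4.24)/1.2 = 4.21 mA.
Check: I_B = (7.9 − 4.24)/120 = 0.0305 mA, and β·I_B = 4.57 mA > I_C, confirming saturation.

saturation; I_C ≈ 4.2 mA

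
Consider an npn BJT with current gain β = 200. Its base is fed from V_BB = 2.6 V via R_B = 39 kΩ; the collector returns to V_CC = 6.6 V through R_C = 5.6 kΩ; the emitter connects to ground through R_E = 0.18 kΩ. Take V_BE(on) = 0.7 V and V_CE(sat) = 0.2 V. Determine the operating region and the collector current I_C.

Assume active: I_B = (2.6 − 0.7)/(39 + 201×0.18) = 0.0253 mA, I_C = β·I_B = 5.05 mA.
Then V_CE = 6.6 − 5.05×5.6 − 5.08×0.18 = -22.6 V < 0.2 V — the active assumption fails.
Re-solve with V_CE = 0.2 V. KCL at the emitter: V_E/R_E = (V_BB−0.7−V_E)/R_B + (V_CC−0.2−V_E)/R_C, giving V_E = 0.207 V.
I_C = (V_CC − 0.2 − V_E)/R_C = (6.4 − 0.207)/5.6 = 1.11 mA.
Check: I_B = (1.9 − 0.207)/39 = 0.0434 mA, and β·I_B = 8.68 mA > I_C, confirming saturation.

saturation; I_C ≈ 1.1 mA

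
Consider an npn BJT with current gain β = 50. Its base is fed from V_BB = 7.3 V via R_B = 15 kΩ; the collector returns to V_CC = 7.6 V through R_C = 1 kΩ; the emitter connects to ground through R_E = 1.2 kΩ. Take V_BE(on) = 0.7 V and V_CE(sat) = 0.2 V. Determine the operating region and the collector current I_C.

saturation; I_C ≈ 3.3 mA

Assume active: I_B = (7.3 − 0.7)/(15 + 51×1.2) = 0.0866 mA, I_C = β·I_B = 4.33 mA.
Then V_CE = 7.6 − 4.33×1 − 4.42×1.2 = -2.03 V < 0.2 V — the active assumption fails.
Re-solve with V_CE = 0.2 V. KCL at the emitter: V_E/R_E = (V_BB−0.7−V_E)/R_B + (V_CC−0.2−V_E)/R_C, giving V_E = 4.13 V.
I_C = (V_CC − 0.2 − V_E)/R_C = (7.4 − 4.13)/1 = 3.27 mA.
Check: I_B = (6.6 − 4.13)/15 = 0.165 mA, and β·I_B = 8.25 mA > I_C, confirming saturation.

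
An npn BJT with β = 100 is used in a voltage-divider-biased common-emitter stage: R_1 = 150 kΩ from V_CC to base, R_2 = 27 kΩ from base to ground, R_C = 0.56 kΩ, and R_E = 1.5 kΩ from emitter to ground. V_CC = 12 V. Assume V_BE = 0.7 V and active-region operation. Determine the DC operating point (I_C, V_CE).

Thevenize the base divider: V_Th = V_CC·R_2/(R_1+R_2) = 12×27/177 = 1.83 V, R_Th = R_1‖R_2 = 22.9 kΩ.
Base-emitter loop: V_Th = I_B·R_Th + V_BE + (β+1)I_B·R_E, so I_B = (1.83 − 0.7) / (22.9 + 101×1.5) = 0.00648 mA.
I_C = β·I_B = 100×0.00648 = 0.648 mA, and I_E = (β+1)I_B = 0.655 mA.
V_CE = V_CC − I_C·R_C − I_E·R_E = 12 − 0.648×0.56 − 0.655×1.5 = 10.7 V.
V_CE = 10.7 V > 0.2 V confirms active-region operation.

I_C ≈ 0.65 mA, V_CE ≈ 11 V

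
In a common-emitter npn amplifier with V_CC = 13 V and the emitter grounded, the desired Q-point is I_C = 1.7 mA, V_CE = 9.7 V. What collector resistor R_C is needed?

R_C ≈ 1.9 kΩ

Collector loop: V_CC = I_C·R_C + V_CE.
R_C = (V_CC − V_CE)/I_C = (13 − 9.7)/1.7 = 1.94 kΩ.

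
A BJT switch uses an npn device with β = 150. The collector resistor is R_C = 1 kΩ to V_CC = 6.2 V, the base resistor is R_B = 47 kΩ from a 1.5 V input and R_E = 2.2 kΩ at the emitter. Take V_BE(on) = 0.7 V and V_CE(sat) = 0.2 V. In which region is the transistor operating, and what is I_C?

active; I_C ≈ 0.32 mA

Assume active. Base-emitter loop: I_B = (V_BB − V_BE)/(R_B + (β+1)R_E) = (1.5 − 0.7)/(47 + 151×2.2) = 0.00211 mA.
I_C = β·I_B = 150×0.00211 = 0.316 mA.
V_CE = V_CC − I_C·R_C − I_E·R_E = 6.2 − 0.316×1 − 0.319×2.2 = 5.18 V > V_CE(sat), so the active-region assumption holds.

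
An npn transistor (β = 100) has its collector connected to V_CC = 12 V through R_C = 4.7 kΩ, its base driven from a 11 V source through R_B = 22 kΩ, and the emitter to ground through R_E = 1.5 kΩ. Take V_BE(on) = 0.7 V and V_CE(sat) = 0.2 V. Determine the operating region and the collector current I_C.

Assume active: I_B = (11 − 0.7)/(22 + 101×1.5) = 0.0594 mA, I_C = β·I_B = 5.94 mA.
Then V_CE = 12 − 5.94×4.7 − 6×1.5 = -24.9 V < 0.2 V — the active assumption fails.
Re-solve with V_CE = 0.2 V. KCL at the emitter: V_E/R_E = (V_BB−0.7−V_E)/R_B + (V_CC−0.2−V_E)/R_C, giving V_E = 3.22 V.
I_C = (V_CC − 0.2 − V_E)/R_C = (11.8 − 3.22)/4.7 = 1.83 mA.
Check: I_B = (10.3 − 3.22)/22 = 0.322 mA, and β·I_B = 32.2 mA > I_C, confirming saturation.

saturation; I_C ≈ 1.8 mA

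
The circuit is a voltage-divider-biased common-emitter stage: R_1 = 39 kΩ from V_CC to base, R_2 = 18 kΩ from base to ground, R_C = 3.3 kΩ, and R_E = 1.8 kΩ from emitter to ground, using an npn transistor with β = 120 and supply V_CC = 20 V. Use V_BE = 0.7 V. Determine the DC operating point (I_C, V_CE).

Thevenize the base divider: V_Th = V_CC·R_2/(R_1+R_2) = 20×18/57 = 6.32 V, R_Th = R_1‖R_2 = 12.3 kΩ.
Base-emitter loop: V_Th = I_B·R_Th + V_BE + (β+1)I_B·R_E, so I_B = (6.32 − 0.7) / (12.3 + 121×1.8) = 0.0244 mA.
I_C = β·I_B = 120×0.0244 = 2.93 mA, and I_E = (β+1)I_B = 2.95 mA.
V_CE = V_CC − I_C·R_C − I_E·R_E = 20 − 2.93×3.3 − 2.95×1.8 = 5.02 V.
V_CE = 5.02 V > 0.2 V confirms active-region operation.

I_C ≈ 2.9 mA, V_CE ≈ 5 V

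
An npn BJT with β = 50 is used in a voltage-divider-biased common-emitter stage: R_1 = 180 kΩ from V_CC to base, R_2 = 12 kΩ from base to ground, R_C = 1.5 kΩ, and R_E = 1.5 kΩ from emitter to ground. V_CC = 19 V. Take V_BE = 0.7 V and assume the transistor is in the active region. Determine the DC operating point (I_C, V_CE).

I_C ≈ 0.28 mA, V_CE ≈ 18 V

Thevenize the base divider: V_Th = V_CC·R_2/(R_1+R_2) = 19×12/192 = 1.19 V, R_Th = R_1‖R_2 = 11.2 kΩ.
Base-emitter loop: V_Th = I_B·R_Th + V_BE + (β+1)I_B·R_E, so I_B = (1.19 − 0.7) / (11.2 + 51×1.5) = 0.00556 mA.
I_C = β·I_B = 50×0.00556 = 0.278 mA, and I_E = (β+1)I_B = 0.283 mA.
V_CE = V_CC − I_C·R_C − I_E·R_E = 19 − 0.278×1.5 − 0.283×1.5 = 18.2 V.
V_CE = 18.2 V > 0.2 V confirms active-region operation.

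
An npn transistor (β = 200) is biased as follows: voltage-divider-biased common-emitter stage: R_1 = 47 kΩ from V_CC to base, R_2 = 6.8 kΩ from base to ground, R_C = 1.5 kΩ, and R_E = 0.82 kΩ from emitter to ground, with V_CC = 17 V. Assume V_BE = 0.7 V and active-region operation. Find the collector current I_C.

Thevenize the base divider: V_Th = V_CC·R_2/(R_1+R_2) = 17×6.8/53.8 = 2.15 V, R_Th = R_1‖R_2 = 5.94 kΩ.
Base-emitter loop: V_Th = I_B·R_Th + V_BE + (β+1)I_B·R_E, so I_B = (2.15 − 0.7) / (5.94 + 201×0.82) = 0.00848 mA.
I_C = β·I_B = 200×0.00848 = 1.7 mA, and I_E = (β+1)I_B = 1.71 mA.
V_CE = V_CC − I_C·R_C − I_E·R_E = 17 − 1.7×1.5 − 1.71×0.82 = 13.1 V.
V_CE = 13.1 V > 0.2 V confirms active-region operation.

I_C ≈ 1.7 mA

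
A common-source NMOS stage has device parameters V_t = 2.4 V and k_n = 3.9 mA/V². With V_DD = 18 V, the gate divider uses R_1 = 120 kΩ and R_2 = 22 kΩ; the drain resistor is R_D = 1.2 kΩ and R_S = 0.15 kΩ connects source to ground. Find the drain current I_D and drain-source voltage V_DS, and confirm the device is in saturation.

V_G = V_DD·R_2/(R_1+R_2) = 18×22/142 = 2.79 V.
Assume saturation: I_D = (k_n/2)(V_GS − V_t)² with V_GS = V_G − I_D·R_S = 2.79 − 0.15·I_D.
Substituting gives 0.0439·I_D² − 1.23·I_D + 0.295 = 0, with roots I_D = 0.242 or 27.7 mA.
The root I_D = 27.7 mA gives V_GS = -1.37 V ≤ V_t, so take I_D = 0.242 mA.
Then V_GS = 2.75 V and V_DS = V_DD − I_D(R_D+R_S) = 18 − 0.242×1.35 = 17.7 V.
Saturation requires V_DS ≥ V_GS − V_t = 0.352 V; 17.7 ≥ 0.352 ✓.

I_D ≈ 0.24 mA, V_DS ≈ 18 V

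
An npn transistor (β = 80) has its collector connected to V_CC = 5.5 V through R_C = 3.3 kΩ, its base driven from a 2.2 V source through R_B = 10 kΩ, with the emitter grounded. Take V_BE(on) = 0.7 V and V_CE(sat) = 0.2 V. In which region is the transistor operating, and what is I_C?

saturation; I_C ≈ 1.6 mA

Assume active: I_B = (2.2 − 0.7)/10 = 0.15 mA, giving I_C = β·I_B = 12 mA.
But then V_CE = 5.5 − 12×3.3 = -34.1 V < V_CE(sat) = 0.2 V — impossible in the active region.
So the transistor is saturated. With V_CE = 0.2 V, I_C = (V_CC − 0.2)/R_C = 5.3/3.3 = 1.61 mA.
Check: β·I_B = 12 mA > I_C = 1.61 mA, confirming saturation.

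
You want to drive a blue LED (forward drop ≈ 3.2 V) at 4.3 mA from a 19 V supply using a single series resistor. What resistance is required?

The resistor drops V_S − V_D = 19 − 3.2 = 15.8 V at 4.3 mA.
R = 15.8 V / 4.3 mA = 3.67 kΩ.

R ≈ 3.7 kΩ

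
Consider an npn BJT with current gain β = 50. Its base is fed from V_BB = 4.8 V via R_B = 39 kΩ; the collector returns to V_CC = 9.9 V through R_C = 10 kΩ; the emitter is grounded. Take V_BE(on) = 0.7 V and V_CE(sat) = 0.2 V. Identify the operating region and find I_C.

Assume active: I_B = (4.8 − 0.7)/39 = 0.105 mA, giving I_C = β·I_B = 5.26 mA.
But then V_CE = 9.9 − 5.26×10 = -42.7 V < V_CE(sat) = 0.2 V — impossible in the active region.
So the transistor is saturated. With V_CE = 0.2 V, I_C = (V_CC − 0.2)/R_C = 9.7/10 = 0.97 mA.
Check: β·I_B = 5.26 mA > I_C = 0.97 mA, confirming saturation.

saturation; I_C ≈ 0.97 mA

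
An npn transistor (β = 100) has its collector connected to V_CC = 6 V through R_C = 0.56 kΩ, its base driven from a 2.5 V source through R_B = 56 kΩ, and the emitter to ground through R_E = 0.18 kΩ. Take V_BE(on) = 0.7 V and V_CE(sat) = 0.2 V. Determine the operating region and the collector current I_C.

active; I_C ≈ 2.4 mA

Assume active. Base-emitter loop: I_B = (V_BB − V_BE)/(R_B + (β+1)R_E) = (2.5 − 0.7)/(56 + 101×0.18) = 0.0243 mA.
I_C = β·I_B = 100×0.0243 = 2.43 mA.
V_CE = V_CC − I_C·R_C − I_E·R_E = 6 − 2.43×0.56 − 2.45×0.18 = 4.2 V > V_CE(sat), so the active-region assumption holds.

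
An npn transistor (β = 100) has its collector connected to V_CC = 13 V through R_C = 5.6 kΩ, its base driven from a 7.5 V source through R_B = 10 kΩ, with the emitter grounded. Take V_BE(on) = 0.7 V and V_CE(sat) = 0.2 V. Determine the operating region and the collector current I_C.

Assume active: I_B = (7.5 − 0.7)/10 = 0.68 mA, giving I_C = β·I_B = 68 mA.
But then V_CE = 13 − 68×5.6 = -368 V < V_CE(sat) = 0.2 V — impossible in the active region.
So the transistor is saturated. With V_CE = 0.2 V, I_C = (V_CC − 0.2)/R_C = 12.8/5.6 = 2.29 mA.
Check: β·I_B = 68 mA > I_C = 2.29 mA, confirming saturation.

saturation; I_C ≈ 2.3 mA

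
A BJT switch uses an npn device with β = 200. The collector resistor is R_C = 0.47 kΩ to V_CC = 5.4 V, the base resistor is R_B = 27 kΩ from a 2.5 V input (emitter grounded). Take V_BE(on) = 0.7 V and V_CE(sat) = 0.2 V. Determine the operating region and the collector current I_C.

Assume active: I_B = (2.5 − 0.7)/27 = 0.0667 mA, giving I_C = β·I_B = 13.3 mA.
But then V_CE = 5.4 − 13.3×0.47 = -0.867 V < V_CE(sat) = 0.2 V — impossible in the active region.
So the transistor is saturated. With V_CE = 0.2 V, I_C = (V_CC − 0.2)/R_C = 5.2/0.47 = 11.1 mA.
Check: β·I_B = 13.3 mA > I_C = 11.1 mA, confirming saturation.

saturation; I_C ≈ 11 mA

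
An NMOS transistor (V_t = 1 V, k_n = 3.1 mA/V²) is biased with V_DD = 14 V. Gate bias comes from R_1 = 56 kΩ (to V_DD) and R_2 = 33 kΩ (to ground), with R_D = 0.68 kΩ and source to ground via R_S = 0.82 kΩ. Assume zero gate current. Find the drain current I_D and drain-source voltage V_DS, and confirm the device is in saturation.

I_D ≈ 3.3 mA, V_DS ≈ 9 V

V_G = V_DD·R_2/(R_1+R_2) = 14×33/89 = 5.19 V.
Assume saturation: I_D = (k_n/2)(V_GS − V_t)² with V_GS = V_G − I_D·R_S = 5.19 − 0.82·I_D.
Substituting gives 1.04·I_D² − 11.7·I_D + 27.2 = 0, with roots I_D = 3.32 or 7.86 mA.
The root I_D = 7.86 mA gives V_GS = -1.25 V ≤ V_t, so take I_D = 3.32 mA.
Then V_GS = 2.46 V and V_DS = V_DD − I_D(R_D+R_S) = 14 − 3.32×1.5 = 9.01 V.
Saturation requires V_DS ≥ V_GS − V_t = 1.46 V; 9.01 ≥ 1.46 ✓.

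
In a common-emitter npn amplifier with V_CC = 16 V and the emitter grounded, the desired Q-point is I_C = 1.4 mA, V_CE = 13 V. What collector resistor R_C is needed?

Collector loop: V_CC = I_C·R_C + V_CE.
R_C = (V_CC − V_CE)/I_C = (16 − 13)/1.4 = 2.14 kΩ.

R_C ≈ 2.1 kΩ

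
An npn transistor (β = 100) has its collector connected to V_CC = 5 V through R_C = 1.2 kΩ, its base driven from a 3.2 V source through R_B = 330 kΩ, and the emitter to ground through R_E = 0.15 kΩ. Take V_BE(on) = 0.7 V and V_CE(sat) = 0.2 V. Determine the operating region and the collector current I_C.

Assume active. Base-emitter loop: I_B = (V_BB − V_BE)/(R_B + (β+1)R_E) = (3.2 − 0.7)/(330 + 101×0.15) = 0.00724 mA.
I_C = β·I_B = 100×0.00724 = 0.724 mA.
V_CE = V_CC − I_C·R_C − I_E·R_E = 5 − 0.724×1.2 − 0.732×0.15 = 4.02 V > V_CE(sat), so the active-region assumption holds.

active; I_C ≈ 0.72 mA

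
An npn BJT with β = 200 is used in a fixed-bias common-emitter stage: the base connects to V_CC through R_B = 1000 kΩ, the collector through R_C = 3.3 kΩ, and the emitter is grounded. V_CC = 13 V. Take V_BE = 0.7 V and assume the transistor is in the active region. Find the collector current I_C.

Base loop: V_CC = I_B·R_B + V_BE, so I_B = (13 − 0.7)/1000 kΩ = 0.0123 mA.
In the active region I_C = β·I_B = 200 × 0.0123 = 2.46 mA.
Collector loop: V_CE = V_CC − I_C·R_C = 13 − 2.46×3.3 = 4.88 V.
Since V_CE = 4.88 V > V_CE(sat) ≈ 0.2 V, the transistor is in the active region as assumed.

I_C ≈ 2.5 mA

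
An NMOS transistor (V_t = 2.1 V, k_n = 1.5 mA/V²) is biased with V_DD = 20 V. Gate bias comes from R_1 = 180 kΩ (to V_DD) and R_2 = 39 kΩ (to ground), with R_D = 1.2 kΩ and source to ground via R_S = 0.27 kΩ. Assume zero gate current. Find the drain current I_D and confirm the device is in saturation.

I_D ≈ 1 mA

V_G = V_DD·R_2/(R_1+R_2) = 20×39/219 = 3.56 V.
Assume saturation: I_D = (k_n/2)(V_GS − V_t)² with V_GS = V_G − I_D·R_S = 3.56 − 0.27·I_D.
Substituting gives 0.0547·I_D² − 1.59·I_D + 1.6 = 0, with roots I_D = 1.04 or 28.1 mA.
The root I_D = 28.1 mA gives V_GS = -4.02 V ≤ V_t, so take I_D = 1.04 mA.
Then V_GS = 3.28 V and V_DS = V_DD − I_D(R_D+R_S) = 20 − 1.04×1.47 = 18.5 V.
Saturation requires V_DS ≥ V_GS − V_t = 1.18 V; 18.5 ≥ 1.18 ✓.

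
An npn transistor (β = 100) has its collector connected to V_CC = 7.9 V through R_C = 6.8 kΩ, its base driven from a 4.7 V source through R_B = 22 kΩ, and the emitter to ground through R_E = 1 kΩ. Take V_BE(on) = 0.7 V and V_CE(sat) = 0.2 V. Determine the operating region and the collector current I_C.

saturation; I_C ≈ 0.97 mA

Assume active: I_B = (4.7 − 0.7)/(22 + 101×1) = 0.0325 mA, I_C = β·I_B = 3.25 mA.
Then V_CE = 7.9 − 3.25×6.8 − 3.28×1 = -17.5 V < 0.2 V — the active assumption fails.
Re-solve with V_CE = 0.2 V. KCL at the emitter: V_E/R_E = (V_BB−0.7−V_E)/R_B + (V_CC−0.2−V_E)/R_C, giving V_E = 1.1 V.
I_C = (V_CC − 0.2 − V_E)/R_C = (7.7 − 1.1)/6.8 = 0.97 mA.
Check: I_B = (4 − 1.1)/22 = 0.132 mA, and β·I_B = 13.2 mA > I_C, confirming saturation.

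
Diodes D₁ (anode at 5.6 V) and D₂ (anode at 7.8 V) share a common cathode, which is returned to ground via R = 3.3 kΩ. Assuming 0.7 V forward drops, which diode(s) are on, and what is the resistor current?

Assume both conduct. Then node N would need to be at both 5.6−0.7 = 4.9 V and 7.8−0.7 = 7.1 V, which is impossible.
Assume only D₂ conducts: V_N = 7.8 − 0.7 = 7.1 V, so I_R = 7.1/3.3 = 2.15 mA.
Check D₁: its anode-to-cathode voltage is 5.6 − 7.1 = -1.5 V < 0.7 V, so it is off. The assumption is consistent.

Only D₂ conducts; I_R ≈ 2.2 mA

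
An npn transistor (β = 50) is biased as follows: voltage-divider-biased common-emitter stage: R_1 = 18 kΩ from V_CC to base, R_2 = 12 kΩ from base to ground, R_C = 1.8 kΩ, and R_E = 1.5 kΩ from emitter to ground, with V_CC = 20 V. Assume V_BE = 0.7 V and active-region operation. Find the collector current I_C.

I_C ≈ 4.4 mA

Thevenize the base divider: V_Th = V_CC·R_2/(R_1+R_2) = 20×12/30 = 8 V, R_Th = R_1‖R_2 = 7.2 kΩ.
Base-emitter loop: V_Th = I_B·R_Th + V_BE + (β+1)I_B·R_E, so I_B = (8 − 0.7) / (7.2 + 51×1.5) = 0.0872 mA.
I_C = β·I_B = 50×0.0872 = 4.36 mA, and I_E = (β+1)I_B = 4.45 mA.
V_CE = V_CC − I_C·R_C − I_E·R_E = 20 − 4.36×1.8 − 4.45×1.5 = 5.48 V.
V_CE = 5.48 V > 0.2 V confirms active-region operation.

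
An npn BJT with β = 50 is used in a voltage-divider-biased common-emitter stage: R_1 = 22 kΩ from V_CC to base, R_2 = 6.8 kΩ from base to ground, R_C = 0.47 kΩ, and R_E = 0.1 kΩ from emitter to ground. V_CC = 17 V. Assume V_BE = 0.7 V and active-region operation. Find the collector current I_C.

Thevenize the base divider: V_Th = V_CC·R_2/(R_1+R_2) = 17×6.8/28.8 = 4.01 V, R_Th = R_1‖R_2 = 5.19 kΩ.
Base-emitter loop: V_Th = I_B·R_Th + V_BE + (β+1)I_B·R_E, so I_B = (4.01 − 0.7) / (5.19 + 51×0.1) = 0.322 mA.
I_C = β·I_B = 50×0.322 = 16.1 mA, and I_E = (β+1)I_B = 16.4 mA.
V_CE = V_CC − I_C·R_C − I_E·R_E = 17 − 16.1×0.47 − 16.4×0.1 = 7.79 V.
V_CE = 7.79 V > 0.2 V confirms active-region operation.

I_C ≈ 16 mA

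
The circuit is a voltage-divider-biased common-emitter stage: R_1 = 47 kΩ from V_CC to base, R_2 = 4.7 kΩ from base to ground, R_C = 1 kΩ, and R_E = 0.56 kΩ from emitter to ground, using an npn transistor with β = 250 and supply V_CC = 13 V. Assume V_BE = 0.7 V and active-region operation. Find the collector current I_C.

I_C ≈ 0.83 mA

Thevenize the base divider: V_Th = V_CC·R_2/(R_1+R_2) = 13×4.7/51.7 = 1.18 V, R_Th = R_1‖R_2 = 4.27 kΩ.
Base-emitter loop: V_Th = I_B·R_Th + V_BE + (β+1)I_B·R_E, so I_B = (1.18 − 0.7) / (4.27 + 251×0.56) = 0.00333 mA.
I_C = β·I_B = 250×0.00333 = 0.832 mA, and I_E = (β+1)I_B = 0.835 mA.
V_CE = V_CC − I_C·R_C − I_E·R_E = 13 − 0.832×1 − 0.835×0.56 = 11.7 V.
V_CE = 11.7 V > 0.2 V confirms active-region operation.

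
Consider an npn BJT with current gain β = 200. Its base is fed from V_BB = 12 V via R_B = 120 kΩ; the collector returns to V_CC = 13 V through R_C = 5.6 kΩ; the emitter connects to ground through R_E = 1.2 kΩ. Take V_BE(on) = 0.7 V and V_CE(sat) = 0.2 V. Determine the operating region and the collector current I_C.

saturation; I_C ≈ 1.9 mA

Assume active: I_B = (12 − 0.7)/(120 + 201×1.2) = 0.0313 mA, I_C = β·I_B = 6.26 mA.
Then V_CE = 13 − 6.26×5.6 − 6.29×1.2 = -29.6 V < 0.2 V — the active assumption fails.
Re-solve with V_CE = 0.2 V. KCL at the emitter: V_E/R_E = (V_BB−0.7−V_E)/R_B + (V_CC−0.2−V_E)/R_C, giving V_E = 2.33 V.
I_C = (V_CC − 0.2 − V_E)/R_C = (12.8 − 2.33)/5.6 = 1.87 mA.
Check: I_B = (11.3 − 2.33)/120 = 0.0747 mA, and β·I_B = 14.9 mA > I_C, confirming saturation.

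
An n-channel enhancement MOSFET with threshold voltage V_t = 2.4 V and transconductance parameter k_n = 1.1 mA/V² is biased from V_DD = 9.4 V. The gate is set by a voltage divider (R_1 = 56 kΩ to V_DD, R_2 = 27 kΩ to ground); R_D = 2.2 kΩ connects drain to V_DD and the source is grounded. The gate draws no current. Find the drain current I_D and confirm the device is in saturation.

V_G = V_DD·R_2/(R_1+R_2) = 9.4×27/83 = 3.06 V. With the source grounded, V_GS = V_G = 3.06 V.
Assume saturation: I_D = (k_n/2)(V_GS − V_t)² = (1.1/2)×(3.06 − 2.4)² = 0.55×0.658² = 0.238 mA.
V_DS = V_DD − I_D·R_D = 9.4 − 0.238×2.2 = 8.88 V.
Saturation requires V_DS ≥ V_GS − V_t = 0.658 V; 8.88 ≥ 0.658 ✓.

I_D ≈ 0.24 mA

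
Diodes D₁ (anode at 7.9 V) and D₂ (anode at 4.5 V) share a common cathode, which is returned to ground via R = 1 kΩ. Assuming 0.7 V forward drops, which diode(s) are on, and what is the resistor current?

Only D₁ conducts; I_R ≈ 7.2 mA

Assume both conduct. Then node N would need to be at both 7.9−0.7 = 7.2 V and 4.5−0.7 = 3.8 V, which is impossible.
Assume only D₁ conducts: V_N = 7.9 − 0.7 = 7.2 V, so I_R = 7.2/1 = 7.2 mA.
Check D₂: its anode-to-cathode voltage is 4.5 − 7.2 = -2.7 V < 0.7 V, so it is off. The assumption is consistent.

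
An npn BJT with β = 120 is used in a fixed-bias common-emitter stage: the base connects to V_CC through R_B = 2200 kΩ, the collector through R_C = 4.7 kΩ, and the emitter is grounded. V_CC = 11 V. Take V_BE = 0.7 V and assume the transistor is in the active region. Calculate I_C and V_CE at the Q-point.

I_C ≈ 0.56 mA, V_CE ≈ 8.4 V

Base loop: V_CC = I_B·R_B + V_BE, so I_B = (11 − 0.7)/2200 kΩ = 0.00468 mA.
In the active region I_C = β·I_B = 120 × 0.00468 = 0.562 mA.
Collector loop: V_CE = V_CC − I_C·R_C = 11 − 0.562×4.7 = 8.36 V.
Since V_CE = 8.36 V > V_CE(sat) ≈ 0.2 V, the transistor is in the active region as assumed.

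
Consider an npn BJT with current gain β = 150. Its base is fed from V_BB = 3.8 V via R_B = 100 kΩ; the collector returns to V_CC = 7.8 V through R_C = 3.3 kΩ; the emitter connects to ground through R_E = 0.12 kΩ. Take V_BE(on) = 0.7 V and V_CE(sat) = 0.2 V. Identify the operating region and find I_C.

Assume active: I_B = (3.8 − 0.7)/(100 + 151×0.12) = 0.0262 mA, I_C = β·I_B = 3.94 mA.
Then V_CE = 7.8 − 3.94×3.3 − 3.96×0.12 = -5.67 V < 0.2 V — the active assumption fails.
Re-solve with V_CE = 0.2 V. KCL at the emitter: V_E/R_E = (V_BB−0.7−V_E)/R_B + (V_CC−0.2−V_E)/R_C, giving V_E = 0.27 V.
I_C = (V_CC − 0.2 − V_E)/R_C = (7.6 − 0.27)/3.3 = 2.22 mA.
Check: I_B = (3.1 − 0.27)/100 = 0.0283 mA, and β·I_B = 4.25 mA > I_C, confirming saturation.

saturation; I_C ≈ 2.2 mA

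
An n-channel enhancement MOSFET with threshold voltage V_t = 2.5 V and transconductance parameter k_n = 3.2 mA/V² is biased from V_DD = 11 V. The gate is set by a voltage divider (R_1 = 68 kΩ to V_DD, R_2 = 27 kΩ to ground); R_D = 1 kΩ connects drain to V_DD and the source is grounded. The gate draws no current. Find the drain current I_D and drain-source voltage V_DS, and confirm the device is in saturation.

V_G = V_DD·R_2/(R_1+R_2) = 11×27/95 = 3.13 V. With the source grounded, V_GS = V_G = 3.13 V.
Assume saturation: I_D = (k_n/2)(V_GS − V_t)² = (3.2/2)×(3.13 − 2.5)² = 1.6×0.626² = 0.628 mA.
V_DS = V_DD − I_D·R_D = 11 − 0.628×1 = 10.4 V.
Saturation requires V_DS ≥ V_GS − V_t = 0.626 V; 10.4 ≥ 0.626 ✓.

I_D ≈ 0.63 mA, V_DS ≈ 10 V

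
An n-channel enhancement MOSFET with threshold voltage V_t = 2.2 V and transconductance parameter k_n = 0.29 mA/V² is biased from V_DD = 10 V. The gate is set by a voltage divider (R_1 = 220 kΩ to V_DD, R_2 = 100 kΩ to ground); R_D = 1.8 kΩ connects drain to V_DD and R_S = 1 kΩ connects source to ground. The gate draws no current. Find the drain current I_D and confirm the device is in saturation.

I_D ≈ 0.099 mA

V_G = V_DD·R_2/(R_1+R_2) = 10×100/320 = 3.12 V.
Assume saturation: I_D = (k_n/2)(V_GS − V_t)² with V_GS = V_G − I_D·R_S = 3.12 − 1·I_D.
Substituting gives 0.145·I_D² − 1.27·I_D + 0.124 = 0, with roots I_D = 0.0989 or 8.65 mA.
The root I_D = 8.65 mA gives V_GS = -5.52 V ≤ V_t, so take I_D = 0.0989 mA.
Then V_GS = 3.03 V and V_DS = V_DD − I_D(R_D+R_S) = 10 − 0.0989×2.8 = 9.72 V.
Saturation requires V_DS ≥ V_GS − V_t = 0.826 V; 9.72 ≥ 0.826 ✓.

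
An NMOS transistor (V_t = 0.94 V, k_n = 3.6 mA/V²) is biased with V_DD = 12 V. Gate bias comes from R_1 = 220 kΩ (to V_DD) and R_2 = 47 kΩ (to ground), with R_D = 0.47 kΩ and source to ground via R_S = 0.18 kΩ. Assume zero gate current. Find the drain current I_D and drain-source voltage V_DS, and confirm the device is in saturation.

I_D ≈ 1.5 mA, V_DS ≈ 11 V

V_G = V_DD·R_2/(R_1+R_2) = 12×47/267 = 2.11 V.
Assume saturation: I_D = (k_n/2)(V_GS − V_t)² with V_GS = V_G − I_D·R_S = 2.11 − 0.18·I_D.
Substituting gives 0.0583·I_D² − 1.76·I_D + 2.47 = 0, with roots I_D = 1.48 or 28.7 mA.
The root I_D = 28.7 mA gives V_GS = -3.05 V ≤ V_t, so take I_D = 1.48 mA.
Then V_GS = 1.85 V and V_DS = V_DD − I_D(R_D+R_S) = 12 − 1.48×0.65 = 11 V.
Saturation requires V_DS ≥ V_GS − V_t = 0.906 V; 11 ≥ 0.906 ✓.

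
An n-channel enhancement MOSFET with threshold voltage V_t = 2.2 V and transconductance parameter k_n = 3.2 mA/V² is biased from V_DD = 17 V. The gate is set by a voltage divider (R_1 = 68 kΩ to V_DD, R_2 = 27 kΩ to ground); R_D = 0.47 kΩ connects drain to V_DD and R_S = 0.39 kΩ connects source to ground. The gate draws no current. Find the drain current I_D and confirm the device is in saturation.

I_D ≈ 3.1 mA

V_G = V_DD·R_2/(R_1+R_2) = 17×27/95 = 4.83 V.
Assume saturation: I_D = (k_n/2)(V_GS − V_t)² with V_GS = V_G − I_D·R_S = 4.83 − 0.39·I_D.
Substituting gives 0.243·I_D² − 4.28·I_D + 11.1 = 0, with roots I_D = 3.15 or 14.5 mA.
The root I_D = 14.5 mA gives V_GS = -0.806 V ≤ V_t, so take I_D = 3.15 mA.
Then V_GS = 3.6 V and V_DS = V_DD − I_D(R_D+R_S) = 17 − 3.15×0.86 = 14.3 V.
Saturation requires V_DS ≥ V_GS − V_t = 1.4 V; 14.3 ≥ 1.4 ✓.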